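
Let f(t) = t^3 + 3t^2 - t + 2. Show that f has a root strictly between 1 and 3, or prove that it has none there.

The endpoint values f(1) = 5 and f(3) = 53 are both positive. Claim: f(t) > 0 for every t in (1, 3).
Substitute t = 1 + u, where 0 < u < 2 on the interval. Expanding, f(1 + u) = u^3 + 6u^2 + 8u + 5.
All 4 nonzero coefficients of this polynomial in u are positive; hence for u > 0 the value is a sum of positive terms (the constant 5 among them).
Therefore f(t) > 0 throughout (1, 3), and f has no zero there.

No.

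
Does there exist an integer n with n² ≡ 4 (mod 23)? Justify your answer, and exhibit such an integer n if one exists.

Take n = 21. Then 21² = 441 = 19·23 + 4, so 21² ≡ 4 (mod 23).

n = 21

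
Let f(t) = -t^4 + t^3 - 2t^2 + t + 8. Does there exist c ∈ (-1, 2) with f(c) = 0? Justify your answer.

Yes, f has a root in the interval.

f(-1) = 3 and f(2) = -6, which have opposite signs.
Since f is a polynomial it is continuous on [-1, 2].
By the Intermediate Value Theorem, f takes the value 0 somewhere in the open interval.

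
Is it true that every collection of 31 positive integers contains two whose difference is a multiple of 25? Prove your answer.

There are exactly 25 possible remainders on division by 25.
With 31 integers and only 25 classes, the pigeonhole principle forces two of them, say a and b, into the same class.
Their difference a − b is then a multiple of 25.

True.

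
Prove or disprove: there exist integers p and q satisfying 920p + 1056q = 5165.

Both 920 and 1056 are divisible by gcd(920, 1056) = 8, hence so is any combination 920p + 1056q.
But 5165 is not a multiple of 8 (it leaves remainder 5).
Hence no integers p, q satisfy the equation.

No, no such integers exist.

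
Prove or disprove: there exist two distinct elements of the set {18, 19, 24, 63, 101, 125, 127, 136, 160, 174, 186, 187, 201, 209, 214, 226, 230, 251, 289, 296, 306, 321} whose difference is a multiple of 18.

Yes: 18 and 306.

Both 18 and 306 leave remainder 0 on division by 18; their difference 288 = 16·18 is a multiple of 18.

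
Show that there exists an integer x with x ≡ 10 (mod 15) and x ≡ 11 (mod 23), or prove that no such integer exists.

gcd(15, 23) = 1, so the Chinese Remainder Theorem guarantees exactly one residue class mod 345 satisfying both.
Any solution of the first congruence is x = 10 + 15t; substituting into the second, 15t ≡ 11 − 10 ≡ 1 (mod 23).
Invert 15 mod 23 by the Euclidean algorithm: 23 = 1·15 + 8, 15 = 1·8 + 7, 8 = 1·7 + 1, 7 = 7·1 + 0; back-substituting, 1 = 8 − 1·7 = 8 − (15 − 1·8) = −15 + 2·8 = −15 + 2·(23 − 1·15) = 2·23 − 3·15. Hence 15·(-3) ≡ 1, so 15⁻¹ ≡ -3 ≡ 20 (mod 23).
Multiplying by 20: t ≡ 20·1 = 20 (mod 23).
Taking t = 20 gives x = 10 + 15·20 = 310.
Indeed 310 ≡ 10 (mod 15) and 310 ≡ 11 (mod 23).

x = 310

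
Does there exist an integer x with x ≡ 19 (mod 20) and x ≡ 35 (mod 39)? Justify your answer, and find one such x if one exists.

x = 659

Since 20 and 39 share no common factor, CRT says the pair of congruences has a solution (unique mod 780).
Any solution of the first congruence is x = 19 + 20t; substituting into the second, 20t ≡ 35 − 19 ≡ 16 (mod 39).
Invert 20 mod 39 by the Euclidean algorithm: 39 = 1·20 + 19, 20 = 1·19 + 1, 19 = 19·1 + 0; back-substituting, 1 = 20 − 1·19 = 20 − (39 − 1·20) = −39 + 2·20. Hence 20·2 ≡ 1, so 20⁻¹ ≡ 2 (mod 39).
Multiplying by 2: t ≡ 2·16 = 32 (mod 39).
With t = 32: x = 19 + 20·32 = 659.
Verify: 659 = 32·20 + 19 and 659 = 16·39 + 35. ✓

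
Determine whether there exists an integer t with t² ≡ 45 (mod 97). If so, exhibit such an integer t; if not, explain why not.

No, no such integer exists.

97 is prime, so by Euler's criterion 45 is a square mod 97 iff 45^((97−1)/2) = 45^48 ≡ 1 (mod 97).
Repeated squaring mod 97: 45^2 = 2025 ≡ 85; 45^4 ≡ 85² = 7225 ≡ 47; 45^8 ≡ 47² = 2209 ≡ 75; 45^16 ≡ 75² = 5625 ≡ 96; 45^32 ≡ 96² = 9216 ≡ 1.
Since 48 = 32 + 16, 45^48 ≡ 1 · 96; multiplying out mod 97: 1·96 = 96 ≡ 96. Thus 45^48 ≡ 96 ≡ −1 (mod 97).
The value −1 means 45 is a non-residue modulo 97, so t² ≡ 45 (mod 97) is impossible.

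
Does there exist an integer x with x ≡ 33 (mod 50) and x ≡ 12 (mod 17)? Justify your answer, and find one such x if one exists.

Since 50 and 17 share no common factor, CRT says the pair of congruences has a solution (unique mod 850).
Write x = 33 + 50t and require 33 + 50t ≡ 12 (mod 17), i.e. 50t ≡ 13 (mod 17).
50 ≡ 16 (mod 17), so this reads 16t ≡ 13 (mod 17). To invert 16 modulo 17: 17 = 1·16 + 1, 16 = 16·1 + 0, and unwinding, 1 = 17 − 1·16. Thus 16⁻¹ ≡ -1 ≡ 16 (mod 17).
Therefore t ≡ 16·13 = 208 ≡ 4 (mod 17).
Taking t = 4 gives x = 33 + 50·4 = 233.
Indeed 233 ≡ 33 (mod 50) and 233 ≡ 12 (mod 17).

x = 233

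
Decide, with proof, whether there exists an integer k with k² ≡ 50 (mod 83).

No, no such integer exists.

83 is prime, so by Euler's criterion 50 is a square mod 83 iff 50^((83−1)/2) = 50^41 ≡ 1 (mod 83).
Repeated squaring mod 83: 50^2 = 2500 ≡ 10; 50^4 ≡ 10² = 100 ≡ 17; 50^8 ≡ 17² = 289 ≡ 40; 50^16 ≡ 40² = 1600 ≡ 23; 50^32 ≡ 23² = 529 ≡ 31.
Since 41 = 32 + 8 + 1, 50^41 ≡ 31 · 40 · 50; multiplying out mod 83: 31·40 = 1240 ≡ 78, then 78·50 = 3900 ≡ 82. Thus 50^41 ≡ 82 ≡ −1 (mod 83).
The value −1 means 50 is a non-residue modulo 83, so k² ≡ 50 (mod 83) is impossible.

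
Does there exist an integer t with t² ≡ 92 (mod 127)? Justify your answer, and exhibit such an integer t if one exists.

No, no such integer exists.

Apply Euler's criterion with the prime 127: 92 is a quadratic residue iff 92^63 ≡ 1 (mod 127), and a non-residue iff it is ≡ −1.
Repeated squaring mod 127: 92^2 = 8464 ≡ 82; 92^4 ≡ 82² = 6724 ≡ 120; 92^8 ≡ 120² = 14400 ≡ 49; 92^16 ≡ 49² = 2401 ≡ 115; 92^32 ≡ 115² = 13225 ≡ 17.
Since 63 = 32 + 16 + 8 + 4 + 2 + 1, 92^63 ≡ 17 · 115 · 49 · 120 · 82 · 92; multiplying out mod 127: 17·115 = 1955 ≡ 50, then 50·49 = 2450 ≡ 37, then 37·120 = 4440 ≡ 122, then 122·82 = 10004 ≡ 98, then 98·92 = 9016 ≡ 126. Thus 92^63 ≡ 126 ≡ −1 (mod 127).
By Euler's criterion 92 is a quadratic non-residue mod 127: no t satisfies t² ≡ 92 (mod 127).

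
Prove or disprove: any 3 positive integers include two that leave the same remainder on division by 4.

Try 3 consecutive integers, 15, 16, 17. Their remainders mod 4 are 3, 0, 1 — pairwise different, as any 3 ≤ 4 consecutive integers have distinct residues.
So no two of them leave the same remainder on division by 4; the claim fails for this set.

No; for instance {15, 16, 17} is a counterexample.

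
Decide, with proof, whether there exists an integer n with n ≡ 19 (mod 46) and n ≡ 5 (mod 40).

n = 525

Here gcd(46, 40) = 2, and both 19 and 5 leave remainder 1 mod 2, so the system is consistent.
Put n = 19 + 46t, so we need 46t ≡ 26 (mod 40), equivalently (divide by 2) 23t ≡ 13 (mod 20).
23 ≡ 3 (mod 20), so this reads 3t ≡ 13 (mod 20). Invert 3 mod 20 by the Euclidean algorithm: 20 = 6·3 + 2, 3 = 1·2 + 1, 2 = 2·1 + 0; back-substituting, 1 = 3 − 1·2 = 3 − (20 − 6·3) = −20 + 7·3. Hence 3·7 ≡ 1, so 3⁻¹ ≡ 7 (mod 20).
Therefore t ≡ 7·13 = 91 ≡ 11 (mod 20).
Then n = 19 + 46·11 = 525.
Check: 525 mod 46 = 19, 525 mod 40 = 5. ✓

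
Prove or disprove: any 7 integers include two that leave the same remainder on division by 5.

Partition the integers by their residue mod 5; there are 5 classes.
Since 7 > 5, two of the 7 integers must share a residue class by the pigeonhole principle; call them a and b.
So a and b have equal remainders mod 5, which is exactly what was to be shown.

Yes.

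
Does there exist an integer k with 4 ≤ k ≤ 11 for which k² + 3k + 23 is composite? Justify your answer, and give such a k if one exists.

At k = 10: 10² + 3·10 + 23 = 153 = 3·51, which is composite.

k = 10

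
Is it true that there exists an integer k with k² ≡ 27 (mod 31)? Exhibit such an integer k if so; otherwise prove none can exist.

No, no such integer exists.

31 is prime, so by Euler's criterion 27 is a square mod 31 iff 27^((31−1)/2) = 27^15 ≡ 1 (mod 31).
Repeated squaring mod 31: 27^2 = 729 ≡ 16; 27^4 ≡ 16² = 256 ≡ 8; 27^8 ≡ 8² = 64 ≡ 2.
Since 15 = 8 + 4 + 2 + 1, 27^15 ≡ 2 · 8 · 16 · 27; multiplying out mod 31: 2·8 = 16 ≡ 16, then 16·16 = 256 ≡ 8, then 8·27 = 216 ≡ 30. Thus 27^15 ≡ 30 ≡ −1 (mod 31).
The value −1 means 27 is a non-residue modulo 31, so k² ≡ 27 (mod 31) is impossible.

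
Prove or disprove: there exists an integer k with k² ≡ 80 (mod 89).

k = 76

Take k = 76. Then 76² = 5776 = 64·89 + 80, so 76² ≡ 80 (mod 89).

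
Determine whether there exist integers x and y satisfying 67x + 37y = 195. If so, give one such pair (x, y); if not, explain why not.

x = 25, y = -40

Since gcd(67, 37) = 1, every integer is an integer combination of 67 and 37.
Euclidean algorithm: 67 = 1·37 + 30, 37 = 1·30 + 7, 30 = 4·7 + 2, 7 = 3·2 + 1, 2 = 2·1 + 0.
Back-substituting, 1 = 7 − 3·2 = 7 − 3·(30 − 4·7) = −3·30 + 13·7 = −3·30 + 13·(37 − 1·30) = 13·37 − 16·30 = 13·37 − 16·(67 − 1·37) = −16·67 + 29·37; that is, 67·(-16) + 37·29 = 1.
Times 195: 67·(-3120) + 37·5655 = 195, so (-3120, 5655) solves it.
Shifting by a multiple of (37, −67) keeps it a solution: x = -3120 + 85·37 = 25, y = 5655 − 85·67 = -40.
Indeed 67·25 + 37·(-40) = 1675 − 1480 = 195.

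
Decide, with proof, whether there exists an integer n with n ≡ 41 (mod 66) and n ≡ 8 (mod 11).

Here gcd(66, 11) = 11, and both 41 and 8 leave remainder 8 mod 11, so the system is consistent.
In fact n = 41 itself already satisfies 41 mod 11 = 8.
Verify: 41 = 0·66 + 41 and 41 = 3·11 + 8. ✓

n = 41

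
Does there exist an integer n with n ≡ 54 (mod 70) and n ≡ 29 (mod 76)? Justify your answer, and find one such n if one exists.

No such integer exists.

Both moduli are multiples of 2 = gcd(70, 76), so any solution would satisfy n ≡ 54 and n ≡ 29 modulo 2 simultaneously.
These are incompatible: 54 − 29 = 25 is not divisible by 2.
Hence the system has no solution.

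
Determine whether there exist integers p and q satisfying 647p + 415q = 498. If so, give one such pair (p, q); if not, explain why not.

p = 249, q = -387

647 and 415 are coprime, so 647p + 415q ranges over all of ℤ.
Run the Euclidean algorithm on 647 and 415: 647 = 1·415 + 232, 415 = 1·232 + 183, 232 = 1·183 + 49, 183 = 3·49 + 36, 49 = 1·36 + 13, 36 = 2·13 + 10, 13 = 1·10 + 3, 10 = 3·3 + 1, 3 = 3·1 + 0.
Unwinding: 1 = 10 − 3·3 = 10 − 3·(13 − 1·10) = −3·13 + 4·10 = −3·13 + 4·(36 − 2·13) = 4·36 − 11·13 = 4·36 − 11·(49 − 1·36) = −11·49 + 15·36 = −11·49 + 15·(183 − 3·49) = 15·183 − 56·49 = 15·183 − 56·(232 − 1·183) = −56·232 + 71·183 = −56·232 + 71·(415 − 1·232) = 71·415 − 127·232 = 71·415 − 127·(647 − 1·415) = −127·647 + 198·415, i.e. 647·(-127) + 415·198 = 1.
Multiplying through by 498: p = (-127)·498 = -63246, q = 198·498 = 98604 is a solution.
Adding 153·415 to p and subtracting 153·647 from q gives the tidier solution (249, -387).
Indeed 647·249 + 415·(-387) = 161103 − 160605 = 498.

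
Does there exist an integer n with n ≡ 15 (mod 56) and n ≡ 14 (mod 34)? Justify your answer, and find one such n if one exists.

No, no such integer exists.

Both moduli are multiples of 2 = gcd(56, 34), so any solution would satisfy n ≡ 15 and n ≡ 14 modulo 2 simultaneously.
These are incompatible: 15 − 14 = 1 is not divisible by 2.
Therefore no such n exists.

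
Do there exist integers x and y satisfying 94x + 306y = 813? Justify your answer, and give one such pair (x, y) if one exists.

gcd(94, 306) = 2, so every integer of the form 94x + 306y is a multiple of 2.
But 813 is not a multiple of 2 (it leaves remainder 1).
Therefore 94x + 306y = 813 has no solution in integers.

There are no such integers.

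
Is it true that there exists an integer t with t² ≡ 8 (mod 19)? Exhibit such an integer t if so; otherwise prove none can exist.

There is no such integer.

Computing t² mod 19 for t = 0, 1, …, 9 (enough, by the symmetry t ↦ 19 − t) gives 0, 1, 4, 9, 16, 6, 17, 11, 7, 5.
The set of squares mod 19 is therefore {0, 1, 4, 5, 6, 7, 9, 11, 16, 17}, which does not contain 8.
Hence no integer t has t² ≡ 8 (mod 19).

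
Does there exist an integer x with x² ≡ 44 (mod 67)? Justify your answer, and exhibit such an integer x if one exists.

67 is prime, so by Euler's criterion 44 is a square mod 67 iff 44^((67−1)/2) = 44^33 ≡ 1 (mod 67).
Squaring successively (mod 67): 44^2 = 1936 ≡ 60; 44^4 ≡ 60² = 3600 ≡ 49; 44^8 ≡ 49² = 2401 ≡ 56; 44^16 ≡ 56² = 3136 ≡ 54; 44^32 ≡ 54² = 2916 ≡ 35.
Since 33 = 32 + 1, 44^33 ≡ 35 · 44; multiplying out mod 67: 35·44 = 1540 ≡ 66. Thus 44^33 ≡ 66 ≡ −1 (mod 67).
By Euler's criterion 44 is a quadratic non-residue mod 67: no x satisfies x² ≡ 44 (mod 67).

There is no such integer.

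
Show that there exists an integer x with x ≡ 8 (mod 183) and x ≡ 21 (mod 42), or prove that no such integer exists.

No, no such integer exists.

Reduce both congruences modulo 3, which divides 183 and 42: they say x ≡ 8 (mod 3) and x ≡ 21 (mod 3).
However 8 ≡ 2 and 21 ≡ 0 (mod 3), and 2 ≠ 0.
Therefore no such x exists.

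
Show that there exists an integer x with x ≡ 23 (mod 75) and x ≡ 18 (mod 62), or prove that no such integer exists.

x = 2498

Since 75 and 62 share no common factor, CRT says the pair of congruences has a solution (unique mod 4650).
Any solution of the first congruence is x = 23 + 75t; substituting into the second, 75t ≡ 18 − 23 ≡ 57 (mod 62).
75 ≡ 13 (mod 62), so this reads 13t ≡ 57 (mod 62). Note 13·43 = 559 ≡ 1 (mod 62) (as 559 − 1 = 9·62), so 13⁻¹ ≡ 43.
Multiplying by 43: t ≡ 43·57 = 2451 ≡ 33 (mod 62).
Taking t = 33 gives x = 23 + 75·33 = 2498.
Check: 2498 mod 75 = 23, 2498 mod 62 = 18. ✓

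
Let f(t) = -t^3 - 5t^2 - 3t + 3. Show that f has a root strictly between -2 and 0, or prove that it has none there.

f(-2) = -3 and f(0) = 3, which have opposite signs.
As a polynomial, f is continuous on every closed interval.
By the Intermediate Value Theorem, f takes the value 0 somewhere in the open interval.

Yes, f has a root in the interval.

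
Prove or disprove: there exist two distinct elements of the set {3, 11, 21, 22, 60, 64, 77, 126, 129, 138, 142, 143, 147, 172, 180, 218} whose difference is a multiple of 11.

11 and 22 are such a pair.

Both 11 and 22 leave remainder 0 on division by 11; their difference 11 = 1·11 is a multiple of 11.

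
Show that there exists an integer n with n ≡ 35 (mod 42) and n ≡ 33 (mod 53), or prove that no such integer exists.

n = 245

gcd(42, 53) = 1, so the Chinese Remainder Theorem guarantees exactly one residue class mod 2226 satisfying both.
Write n = 35 + 42t and require 35 + 42t ≡ 33 (mod 53), i.e. 42t ≡ 51 (mod 53).
To invert 42 modulo 53: 53 = 1·42 + 11, 42 = 3·11 + 9, 11 = 1·9 + 2, 9 = 4·2 + 1, 2 = 2·1 + 0, and unwinding, 1 = 9 − 4·2 = 9 − 4·(11 − 1·9) = −4·11 + 5·9 = −4·11 + 5·(42 − 3·11) = 5·42 − 19·11 = 5·42 − 19·(53 − 1·42) = −19·53 + 24·42. Thus 42⁻¹ ≡ 24 (mod 53).
Multiplying by 24: t ≡ 24·51 = 1224 ≡ 5 (mod 53).
With t = 5: n = 35 + 42·5 = 245.
Check: 245 mod 42 = 35, 245 mod 53 = 33. ✓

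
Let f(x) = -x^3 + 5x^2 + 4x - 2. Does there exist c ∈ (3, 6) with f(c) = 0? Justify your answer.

Yes, such a c exists.

f(3) = 28 and f(6) = -14, which have opposite signs.
Since f is a polynomial it is continuous on [3, 6].
By the Intermediate Value Theorem f must vanish at some point of (3, 6).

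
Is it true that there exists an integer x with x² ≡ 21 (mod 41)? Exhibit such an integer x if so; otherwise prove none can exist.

x = 12 works: 12² = 144, and 144 − 21 = 123 = 3·41.

x = 12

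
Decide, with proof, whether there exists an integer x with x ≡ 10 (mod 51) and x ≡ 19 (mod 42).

gcd(51, 42) = 3. A simultaneous solution exists iff 10 ≡ 19 (mod 3); here 10 mod 3 = 1 = 19 mod 3, so it does.
List candidates x ≡ 10 (mod 51): 10, 61. Modulo 42 these are 10, 19; 61 gives 19 as required.
Verify: 61 = 1·51 + 10 and 61 = 1·42 + 19. ✓

x = 61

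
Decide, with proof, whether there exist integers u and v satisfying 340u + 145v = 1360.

Since gcd(340, 145) = 5 and 1360 = 5·272, Bézout's identity guarantees a solution.
Dividing through by 5 reduces the equation to 68u + 29v = 272.
Run the Euclidean algorithm on 68 and 29: 68 = 2·29 + 10, 29 = 2·10 + 9, 10 = 1·9 + 1, 9 = 9·1 + 0.
Unwinding: 1 = 10 − 1·9 = 10 − (29 − 2·10) = −29 + 3·10 = −29 + 3·(68 − 2·29) = 3·68 − 7·29, i.e. 68·3 + 29·(-7) = 1.
Multiplying through by 272: u = 3·272 = 816, v = (-7)·272 = -1904 is a solution.
The general solution is u = 816 + 29k, v = -1904 − 68k; taking k = -28 gives the smaller pair u = 4, v = 0.
Indeed 340·4 + 145·0 = 1360 + 0 = 1360.

u = 4, v = 0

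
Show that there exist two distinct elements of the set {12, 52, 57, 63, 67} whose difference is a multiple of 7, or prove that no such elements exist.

There is no such pair.

Residues mod 7: 12↦5, 52↦3, 57↦1, 63↦0, 67↦4.
All 5 residues are distinct, so no two elements differ by a multiple of 7.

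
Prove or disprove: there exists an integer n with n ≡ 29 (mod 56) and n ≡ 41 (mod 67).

gcd(56, 67) = 1, so the Chinese Remainder Theorem guarantees exactly one residue class mod 3752 satisfying both.
Write n = 29 + 56t and require 29 + 56t ≡ 41 (mod 67), i.e. 56t ≡ 12 (mod 67).
Note 56·6 = 336 ≡ 1 (mod 67) (as 336 − 1 = 5·67), so 56⁻¹ ≡ 6.
Therefore t ≡ 6·12 = 72 ≡ 5 (mod 67).
Taking t = 5 gives n = 29 + 56·5 = 309.
Verify: 309 = 5·56 + 29 and 309 = 4·67 + 41. ✓

n = 309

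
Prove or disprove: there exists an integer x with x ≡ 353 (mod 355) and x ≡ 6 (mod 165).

gcd(355, 165) = 5. If x ≡ 353 (mod 355) and x ≡ 6 (mod 165), then x ≡ 353 (mod 5) and x ≡ 6 (mod 5).
But 353 mod 5 = 3 while 6 mod 5 = 1, a contradiction.
Therefore no such x exists.

There is no such integer.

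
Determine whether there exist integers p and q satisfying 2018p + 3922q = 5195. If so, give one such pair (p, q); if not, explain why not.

No such integers exist.

gcd(2018, 3922) = 2, so every integer of the form 2018p + 3922q is a multiple of 2.
But 5195 = 2·2597 + 1, so 2 ∤ 5195.
Therefore 2018p + 3922q = 5195 has no solution in integers.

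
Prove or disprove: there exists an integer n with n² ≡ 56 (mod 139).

No, no such integer exists.

139 is prime, so by Euler's criterion 56 is a square mod 139 iff 56^((139−1)/2) = 56^69 ≡ 1 (mod 139).
Repeated squaring mod 139: 56^2 = 3136 ≡ 78; 56^4 ≡ 78² = 6084 ≡ 107; 56^8 ≡ 107² = 11449 ≡ 51; 56^16 ≡ 51² = 2601 ≡ 99; 56^32 ≡ 99² = 9801 ≡ 71; 56^64 ≡ 71² = 5041 ≡ 37.
Since 69 = 64 + 4 + 1, 56^69 ≡ 37 · 107 · 56; multiplying out mod 139: 37·107 = 3959 ≡ 67, then 67·56 = 3752 ≡ 138. Thus 56^69 ≡ 138 ≡ −1 (mod 139).
By Euler's criterion 56 is a quadratic non-residue mod 139: no n satisfies n² ≡ 56 (mod 139).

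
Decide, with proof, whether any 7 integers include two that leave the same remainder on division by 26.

No, the set {23, 24, 25, 26, 27, 28, 29} is a counterexample.

Consider the 7 integers 23, 24, …, 29. They lie in distinct residue classes modulo 26, since 7 ≤ 26.
Hence this collection has no pair with equal remainders mod 26, disproving the claim.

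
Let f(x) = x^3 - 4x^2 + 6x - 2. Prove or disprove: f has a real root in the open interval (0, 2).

Such a root exists.

f(0) = -2 and f(2) = 2, which have opposite signs.
Since f is a polynomial it is continuous on [0, 2].
By the Intermediate Value Theorem f must vanish at some point of (0, 2).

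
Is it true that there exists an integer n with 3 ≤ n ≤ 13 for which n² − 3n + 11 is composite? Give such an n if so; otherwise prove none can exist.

n = 5

At n = 5: 5² − 3·5 + 11 = 21 = 3·7, which is composite.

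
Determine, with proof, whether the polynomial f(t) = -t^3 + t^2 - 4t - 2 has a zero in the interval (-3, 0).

Yes, f has a root in the interval.

f(-3) = 46 and f(0) = -2, which have opposite signs.
f is continuous everywhere (it is a polynomial), in particular on [-3, 0].
By the Intermediate Value Theorem, f takes the value 0 somewhere in the open interval.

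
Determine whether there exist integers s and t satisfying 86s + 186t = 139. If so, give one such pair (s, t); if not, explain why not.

No such integers exist.

Any value of 86s + 186t is a multiple of gcd(86, 186) = 2.
However 139 leaves remainder 1 on division by 2.
Hence no integers s, t satisfy the equation.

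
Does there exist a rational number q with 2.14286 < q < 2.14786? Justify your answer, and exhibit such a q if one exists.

q = 73/34

Look for a denominator N such that an integer falls strictly between N·2.14286 and N·2.14786. N = 34 works: 34·2.14286 = 72.85724 < 73 < 73.02724 = 34·2.14786.
Hence 73/34 is a rational number with 2.14286 < 73/34 < 2.14786.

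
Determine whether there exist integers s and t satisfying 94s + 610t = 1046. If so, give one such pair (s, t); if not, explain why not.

gcd(94, 610) = 2, and 2 divides 1046, so integer solutions exist.
Dividing through by 2 reduces the equation to 47s + 305t = 523.
Euclidean algorithm: 305 = 6·47 + 23, 47 = 2·23 + 1, 23 = 23·1 + 0.
Working back up the chain: 1 = 47 − 2·23 = 47 − 2·(305 − 6·47) = −2·305 + 13·47. So 47·13 + 305·(-2) = 1.
Times 523: 47·6799 + 305·(-1046) = 523, so (6799, -1046) solves it.
The general solution is s = 6799 + 305k, t = -1046 − 47k; taking k = -22 gives the smaller pair s = 89, t = -12.
Check: 94·89 + 610·(-12) = 8366 − 7320 = 1046. ✓

s = 89, t = -12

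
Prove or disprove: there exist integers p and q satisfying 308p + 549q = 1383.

Since gcd(308, 549) = 1, every integer is an integer combination of 308 and 549.
Run the Euclidean algorithm on 549 and 308: 549 = 1·308 + 241, 308 = 1·241 + 67, 241 = 3·67 + 40, 67 = 1·40 + 27, 40 = 1·27 + 13, 27 = 2·13 + 1, 13 = 13·1 + 0.
Back-substituting, 1 = 27 − 2·13 = 27 − 2·(40 − 1·27) = −2·40 + 3·27 = −2·40 + 3·(67 − 1·40) = 3·67 − 5·40 = 3·67 − 5·(241 − 3·67) = −5·241 + 18·67 = −5·241 + 18·(308 − 1·241) = 18·308 − 23·241 = 18·308 − 23·(549 − 1·308) = −23·549 + 41·308; that is, 308·41 + 549·(-23) = 1.
Times 1383: 308·56703 + 549·(-31809) = 1383, so (56703, -31809) solves it.
Shifting by a multiple of (549, −308) keeps it a solution: p = 56703 − 103·549 = 156, q = -31809 + 103·308 = -85.
Check: 308·156 + 549·(-85) = 48048 − 46665 = 1383. ✓

p = 156, q = -85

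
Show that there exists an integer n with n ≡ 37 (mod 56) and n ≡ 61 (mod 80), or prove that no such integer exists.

n = 541

gcd(56, 80) = 8. A simultaneous solution exists iff 37 ≡ 61 (mod 8); here 37 mod 8 = 5 = 61 mod 8, so it does.
Put n = 37 + 56t, so we need 56t ≡ 24 (mod 80), equivalently (divide by 8) 7t ≡ 3 (mod 10).
Invert 7 mod 10 by the Euclidean algorithm: 10 = 1·7 + 3, 7 = 2·3 + 1, 3 = 3·1 + 0; back-substituting, 1 = 7 − 2·3 = 7 − 2·(10 − 1·7) = −2·10 + 3·7. Hence 7·3 ≡ 1, so 7⁻¹ ≡ 3 (mod 10).
Therefore t ≡ 3·3 = 9 (mod 10).
Then n = 37 + 56·9 = 541.
Check: 541 mod 56 = 37, 541 mod 80 = 61. ✓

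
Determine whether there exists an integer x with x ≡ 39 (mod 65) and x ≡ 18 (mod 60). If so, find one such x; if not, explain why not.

No such integer exists.

Both moduli are multiples of 5 = gcd(65, 60), so any solution would satisfy x ≡ 39 and x ≡ 18 modulo 5 simultaneously.
But 39 mod 5 = 4 while 18 mod 5 = 3, a contradiction.
Therefore no such x exists.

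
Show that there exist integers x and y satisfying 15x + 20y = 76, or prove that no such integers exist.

No, no such integers exist.

Both 15 and 20 are divisible by gcd(15, 20) = 5, hence so is any combination 15x + 20y.
However 76 leaves remainder 1 on division by 5.
Therefore 15x + 20y = 76 has no solution in integers.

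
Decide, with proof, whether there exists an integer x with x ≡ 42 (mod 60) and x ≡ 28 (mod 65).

There is no such integer.

gcd(60, 65) = 5. If x ≡ 42 (mod 60) and x ≡ 28 (mod 65), then x ≡ 42 (mod 5) and x ≡ 28 (mod 5).
These are incompatible: 42 − 28 = 14 is not divisible by 5.
Hence the system has no solution.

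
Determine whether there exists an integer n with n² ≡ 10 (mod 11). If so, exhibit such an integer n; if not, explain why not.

No, no such integer exists.

Computing n² mod 11 for n = 0, 1, …, 5 (enough, by the symmetry n ↦ 11 − n) gives 0, 1, 4, 9, 5, 3.
The set of squares mod 11 is therefore {0, 1, 3, 4, 5, 9}, which does not contain 10.
Therefore n² ≡ 10 (mod 11) has no solution.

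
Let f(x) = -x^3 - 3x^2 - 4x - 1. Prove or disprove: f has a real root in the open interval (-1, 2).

Yes, f has a root in the interval.

f(-1) = 1 and f(2) = -29, which have opposite signs.
As a polynomial, f is continuous on every closed interval.
By the Intermediate Value Theorem, f takes the value 0 somewhere in the open interval.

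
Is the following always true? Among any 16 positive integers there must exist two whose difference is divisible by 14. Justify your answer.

Yes.

There are exactly 14 possible remainders on division by 14.
Since 16 > 14, two of the 16 integers must share a residue class by the pigeonhole principle; call them a and b.
Their difference a − b is then a multiple of 14.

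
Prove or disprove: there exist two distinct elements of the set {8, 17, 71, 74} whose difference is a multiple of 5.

There is no such pair.

Two integers differ by a multiple of 5 exactly when they have the same residue mod 5. The residues are 8↦3, 17↦2, 71↦1, 74↦4.
These 4 residues are pairwise different, hence no difference of two elements is divisible by 5.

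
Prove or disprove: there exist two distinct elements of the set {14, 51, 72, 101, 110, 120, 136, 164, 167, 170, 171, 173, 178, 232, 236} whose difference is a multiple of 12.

14 and 110 are such a pair.

Both 14 and 110 leave remainder 2 on division by 12; their difference 96 = 8·12 is a multiple of 12.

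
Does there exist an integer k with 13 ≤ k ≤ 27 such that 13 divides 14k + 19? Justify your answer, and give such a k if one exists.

k = 20

Try k = 20: 14·20 + 19 = 299 = 23·13, which is divisible by 13.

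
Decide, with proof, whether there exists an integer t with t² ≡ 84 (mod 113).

No such integer exists.

Apply Euler's criterion with the prime 113: 84 is a quadratic residue iff 84^56 ≡ 1 (mod 113), and a non-residue iff it is ≡ −1.
Squaring successively (mod 113): 84^2 = 7056 ≡ 50; 84^4 ≡ 50² = 2500 ≡ 14; 84^8 ≡ 14² = 196 ≡ 83; 84^16 ≡ 83² = 6889 ≡ 109; 84^32 ≡ 109² = 11881 ≡ 16.
Since 56 = 32 + 16 + 8, 84^56 ≡ 16 · 109 · 83; multiplying out mod 113: 16·109 = 1744 ≡ 49, then 49·83 = 4067 ≡ 112. Thus 84^56 ≡ 112 ≡ −1 (mod 113).
By Euler's criterion 84 is a quadratic non-residue mod 113: no t satisfies t² ≡ 84 (mod 113).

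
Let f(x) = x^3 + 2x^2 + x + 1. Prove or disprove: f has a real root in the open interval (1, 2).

f has no root in that interval.

The endpoint values f(1) = 5 and f(2) = 19 are both positive. Claim: f(x) > 0 for every x in (1, 2).
Shift to the endpoint 1: with x = 1 + u (0 < u < 1), one computes f(1 + u) = u^3 + 5u^2 + 8u + 5.
All 4 nonzero coefficients of this polynomial in u are positive; hence for u > 0 the value is a sum of positive terms (the constant 5 among them).
Therefore f(x) > 0 throughout (1, 2), and f has no zero there.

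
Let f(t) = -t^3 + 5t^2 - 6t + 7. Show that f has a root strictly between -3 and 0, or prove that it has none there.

f(-3) = 97 and f(0) = 7, both positive, so a sign-change argument is unavailable; we show f keeps this sign on the whole interval.
Shift to the endpoint 0: with t = −u (0 < u < 3), one computes f(−u) = u^3 + 5u^2 + 6u + 7.
The nonzero coefficients here are all positive, so for u > 0 every term is positive (or zero), and the constant term 7 is strictly positive.
So f is strictly positive on (-3, 0); no root exists in the interval.

f has no root in that interval.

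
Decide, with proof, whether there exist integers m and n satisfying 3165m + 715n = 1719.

There are no such integers.

Both 3165 and 715 are divisible by gcd(3165, 715) = 5, hence so is any combination 3165m + 715n.
However 1719 leaves remainder 4 on division by 5.
Therefore 3165m + 715n = 1719 has no solution in integers.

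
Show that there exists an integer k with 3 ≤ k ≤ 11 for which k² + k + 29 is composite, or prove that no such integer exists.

At k = 7: 7² + 7 + 29 = 85 = 5·17, which is composite.

k = 7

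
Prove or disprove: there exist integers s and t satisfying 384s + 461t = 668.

384 and 461 are coprime, so 384s + 461t ranges over all of ℤ.
Dividing repeatedly: 461 = 1·384 + 77, 384 = 4·77 + 76, 77 = 1·76 + 1, 76 = 76·1 + 0.
Unwinding: 1 = 77 − 1·76 = 77 − (384 − 4·77) = −384 + 5·77 = −384 + 5·(461 − 1·384) = 5·461 − 6·384, i.e. 384·(-6) + 461·5 = 1.
Multiplying through by 668: s = (-6)·668 = -4008, t = 5·668 = 3340 is a solution.
Shifting by a multiple of (461, −384) keeps it a solution: s = -4008 + 9·461 = 141, t = 3340 − 9·384 = -116.
Check: 384·141 + 461·(-116) = 54144 − 53476 = 668. ✓

s = 141, t = -116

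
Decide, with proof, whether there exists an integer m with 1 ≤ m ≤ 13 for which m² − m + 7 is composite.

At m = 5: 5² − 5 + 7 = 27 = 3·9, which is composite.

m = 5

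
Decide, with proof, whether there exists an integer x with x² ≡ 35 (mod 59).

Take x = 34. Then 34² = 1156 = 19·59 + 35, so 34² ≡ 35 (mod 59).

x = 34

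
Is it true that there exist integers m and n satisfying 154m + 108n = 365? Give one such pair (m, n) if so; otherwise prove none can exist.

No such integers exist.

Both 154 and 108 are divisible by gcd(154, 108) = 2, hence so is any combination 154m + 108n.
But 365 = 2·182 + 1, so 2 ∤ 365.
Therefore 154m + 108n = 365 has no solution in integers.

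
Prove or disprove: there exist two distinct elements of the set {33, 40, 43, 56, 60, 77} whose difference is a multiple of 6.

Reduce each element modulo 6: 33↦3, 40↦4, 43↦1, 56↦2, 60↦0, 77↦5.
All 6 residues are distinct, so no two elements differ by a multiple of 6.

No such pair exists.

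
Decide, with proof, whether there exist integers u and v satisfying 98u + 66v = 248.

Every value of 98u + 66v is a multiple of gcd(98, 66) = 2; since 2 ∣ 248, solutions exist.
Dividing through by 2 reduces the equation to 49u + 33v = 124.
Euclidean algorithm: 49 = 1·33 + 16, 33 = 2·16 + 1, 16 = 16·1 + 0.
Back-substituting, 1 = 33 − 2·16 = 33 − 2·(49 − 1·33) = −2·49 + 3·33; that is, 49·(-2) + 33·3 = 1.
Scaling by 124 gives the particular solution (u, v) = (-248, 372).
Adding 8·33 to u and subtracting 8·49 from v gives the tidier solution (16, -20).
Indeed 98·16 + 66·(-20) = 1568 − 1320 = 248.

u = 16, v = -20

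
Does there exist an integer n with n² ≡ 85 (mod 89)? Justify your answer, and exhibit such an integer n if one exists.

Take n = 21. Then 21² = 441 = 4·89 + 85, so 21² ≡ 85 (mod 89).

n = 21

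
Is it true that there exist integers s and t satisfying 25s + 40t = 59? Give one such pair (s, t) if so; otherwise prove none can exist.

Both 25 and 40 are divisible by gcd(25, 40) = 5, hence so is any combination 25s + 40t.
However 59 leaves remainder 4 on division by 5.
Therefore 25s + 40t = 59 has no solution in integers.

There are no such integers.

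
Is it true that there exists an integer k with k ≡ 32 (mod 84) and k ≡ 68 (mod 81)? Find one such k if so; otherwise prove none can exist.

k = 1040

gcd(84, 81) = 3. A simultaneous solution exists iff 32 ≡ 68 (mod 3); here 32 mod 3 = 2 = 68 mod 3, so it does.
Put k = 32 + 84t, so we need 84t ≡ 36 (mod 81), equivalently (divide by 3) 28t ≡ 12 (mod 27).
28 ≡ 1 (mod 27), so this reads 1t ≡ 12 (mod 27). So t ≡ 12 (mod 27).
Then k = 32 + 84·12 = 1040.
Indeed 1040 ≡ 32 (mod 84) and 1040 ≡ 68 (mod 81).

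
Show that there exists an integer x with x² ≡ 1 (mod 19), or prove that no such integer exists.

x = 18 works: 18² = 324, and 324 − 1 = 323 = 17·19.

x = 18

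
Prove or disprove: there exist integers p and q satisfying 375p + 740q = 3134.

No, no such integers exist.

Any value of 375p + 740q is a multiple of gcd(375, 740) = 5.
However 3134 leaves remainder 4 on division by 5.
Therefore 375p + 740q = 3134 has no solution in integers.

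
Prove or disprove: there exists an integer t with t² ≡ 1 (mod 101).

Take t = 1. Then 1² = 1, and since 0 ≤ 1 < 101 this is already reduced: 1² ≡ 1 (mod 101).

t = 1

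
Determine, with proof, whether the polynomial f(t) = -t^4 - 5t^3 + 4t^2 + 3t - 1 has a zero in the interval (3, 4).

f(3) = -172 and f(4) = -501, both negative, so a sign-change argument is unavailable; we show f keeps this sign on the whole interval.
Shift to the endpoint 3: with t = 3 + u (0 < u < 1), one computes f(3 + u) = -u^4 - 17u^3 - 95u^2 - 216u - 172.
The nonzero coefficients here are all negative, so for u > 0 every term is negative (or zero), and the constant term -172 is strictly negative.
Therefore f(t) < 0 throughout (3, 4), and f has no zero there.

f has no root in that interval.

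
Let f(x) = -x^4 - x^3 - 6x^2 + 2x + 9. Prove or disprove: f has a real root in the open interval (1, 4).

f(1) = 3 and f(4) = -399, which have opposite signs.
f is continuous everywhere (it is a polynomial), in particular on [1, 4].
By the Intermediate Value Theorem, f takes the value 0 somewhere in the open interval.

Such a root exists.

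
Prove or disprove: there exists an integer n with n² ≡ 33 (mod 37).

n = 25

Take n = 25. Then 25² = 625 = 16·37 + 33, so 25² ≡ 33 (mod 37).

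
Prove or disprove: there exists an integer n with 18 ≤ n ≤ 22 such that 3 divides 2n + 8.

n = 20 works, since 2·20 + 8 = 48 = 16·3.

n = 20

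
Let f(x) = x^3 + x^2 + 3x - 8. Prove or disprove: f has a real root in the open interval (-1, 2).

Yes, f has a root in the interval.

f(-1) = -11 and f(2) = 10, which have opposite signs.
Since f is a polynomial it is continuous on [-1, 2].
By the Intermediate Value Theorem f must vanish at some point of (-1, 2).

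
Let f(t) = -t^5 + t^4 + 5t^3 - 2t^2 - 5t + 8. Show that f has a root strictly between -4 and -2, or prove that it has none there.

f(-4) = 956 and f(-2) = 18, both positive, so a sign-change argument is unavailable; we show f keeps this sign on the whole interval.
Substitute t = -2 − u, where 0 < u < 2 on the interval. Expanding, f(-2 − u) = u^5 + 11u^4 + 43u^3 + 72u^2 + 49u + 18.
All 6 nonzero coefficients of this polynomial in u are positive; hence for u > 0 the value is a sum of positive terms (the constant 18 among them).
So f is strictly positive on (-4, -2); no root exists in the interval.

No.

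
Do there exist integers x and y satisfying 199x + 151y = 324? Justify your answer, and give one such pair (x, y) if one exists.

199 and 151 are coprime, so 199x + 151y ranges over all of ℤ.
Euclidean algorithm: 199 = 1·151 + 48, 151 = 3·48 + 7, 48 = 6·7 + 6, 7 = 1·6 + 1, 6 = 6·1 + 0.
Working back up the chain: 1 = 7 − 1·6 = 7 − (48 − 6·7) = −48 + 7·7 = −48 + 7·(151 − 3·48) = 7·151 − 22·48 = 7·151 − 22·(199 − 1·151) = −22·199 + 29·151. So 199·(-22) + 151·29 = 1.
Scaling by 324 gives the particular solution (x, y) = (-7128, 9396).
Adding 48·151 to x and subtracting 48·199 from y gives the tidier solution (120, -156).
Indeed 199·120 + 151·(-156) = 23880 − 23556 = 324.

x = 120, y = -156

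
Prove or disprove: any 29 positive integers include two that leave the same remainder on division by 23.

Each integer lies in one of the 23 residue classes modulo 23.
Since 29 > 23, two of the 29 integers must share a residue class by the pigeonhole principle; call them a and b.
That is, a and b leave the same remainder on division by 23, as claimed.

True.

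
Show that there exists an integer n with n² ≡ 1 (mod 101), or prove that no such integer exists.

Take n = 1. Then 1² = 1, and since 0 ≤ 1 < 101 this is already reduced: 1² ≡ 1 (mod 101).

n = 1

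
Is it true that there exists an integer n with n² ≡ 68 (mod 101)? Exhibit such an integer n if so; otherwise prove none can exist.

n = 88

Take n = 88. Then 88² = 7744 = 76·101 + 68, so 88² ≡ 68 (mod 101).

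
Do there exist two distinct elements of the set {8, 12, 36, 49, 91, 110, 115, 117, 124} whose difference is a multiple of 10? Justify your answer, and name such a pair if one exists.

Residues mod 10: 8↦8, 12↦2, 36↦6, 49↦9, 91↦1, 110↦0, 115↦5, 117↦7, 124↦4.
No residue repeats among the 9 elements, so no pair has difference ≡ 0 (mod 10).

No such pair exists.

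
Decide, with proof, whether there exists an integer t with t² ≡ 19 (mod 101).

Take t = 25. Then 25² = 625 = 6·101 + 19, so 25² ≡ 19 (mod 101).

t = 25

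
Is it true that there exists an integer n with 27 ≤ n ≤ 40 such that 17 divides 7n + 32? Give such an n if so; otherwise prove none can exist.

n = 27 works, since 7·27 + 32 = 221 = 13·17.

n = 27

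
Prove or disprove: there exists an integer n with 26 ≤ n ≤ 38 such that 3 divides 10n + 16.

n = 26 works, since 10·26 + 16 = 276 = 92·3.

n = 26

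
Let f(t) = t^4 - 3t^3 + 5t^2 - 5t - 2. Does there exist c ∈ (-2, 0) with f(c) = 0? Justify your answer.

f(-2) = 68 and f(0) = -2, which have opposite signs.
Since f is a polynomial it is continuous on [-2, 0].
By the Intermediate Value Theorem f must vanish at some point of (-2, 0).

Yes, f has a root in the interval.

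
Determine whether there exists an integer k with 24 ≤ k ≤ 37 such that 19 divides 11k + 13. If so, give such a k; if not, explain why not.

No, no such integer k in that range exists.

The values of 11k + 13 for k = 24, 25, …, 37 are 277, 288, 299, 310, 321, 332, 343, 354, 365, 376, 387, 398, 409, 420; reduced mod 19 these are 11, 3, 14, 6, 17, 9, 1, 12, 4, 15, 7, 18, 10, 2.
The residue 0 does not occur, so no k in [24, 37] makes 11k + 13 a multiple of 19.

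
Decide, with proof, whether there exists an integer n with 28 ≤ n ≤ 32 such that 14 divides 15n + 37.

There is no such integer n in that range.

For n = 28, 29, …, 32 the values of 15n + 37 modulo 14 are 9, 10, 11, 12, 13 respectively.
None is 0, so 14 never divides 15n + 37 on this range.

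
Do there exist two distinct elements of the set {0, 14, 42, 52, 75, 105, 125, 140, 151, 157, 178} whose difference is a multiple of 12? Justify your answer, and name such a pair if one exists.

Reduce each element modulo 12: 0↦0, 14↦2, 42↦6, 52↦4, 75↦3, 105↦9, 125↦5, 140↦8, 151↦7, 157↦1, 178↦10.
All 11 residues are distinct, so no two elements differ by a multiple of 12.

There is no such pair.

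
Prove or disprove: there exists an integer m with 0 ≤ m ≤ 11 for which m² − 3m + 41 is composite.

m = 4

At m = 4: 4² − 3·4 + 41 = 45 = 3·15, which is composite.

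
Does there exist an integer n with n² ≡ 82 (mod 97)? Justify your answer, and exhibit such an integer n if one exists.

There is no such integer.

Apply Euler's criterion with the prime 97: 82 is a quadratic residue iff 82^48 ≡ 1 (mod 97), and a non-residue iff it is ≡ −1.
Repeated squaring mod 97: 82^2 = 6724 ≡ 31; 82^4 ≡ 31² = 961 ≡ 88; 82^8 ≡ 88² = 7744 ≡ 81; 82^16 ≡ 81² = 6561 ≡ 62; 82^32 ≡ 62² = 3844 ≡ 61.
Since 48 = 32 + 16, 82^48 ≡ 61 · 62; multiplying out mod 97: 61·62 = 3782 ≡ 96. Thus 82^48 ≡ 96 ≡ −1 (mod 97).
The value −1 means 82 is a non-residue modulo 97, so n² ≡ 82 (mod 97) is impossible.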